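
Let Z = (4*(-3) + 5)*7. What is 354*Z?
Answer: -17346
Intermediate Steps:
Z = -49 (Z = (-12 + 5)*7 = -7*7 = -49)
354*Z = 354*(-49) = -17346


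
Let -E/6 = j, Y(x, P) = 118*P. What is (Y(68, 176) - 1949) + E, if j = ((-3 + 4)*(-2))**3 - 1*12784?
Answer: 95571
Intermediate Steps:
j = -12792 (j = (1*(-2))**3 - 12784 = (-2)**3 - 12784 = -8 - 12784 = -12792)
E = 76752 (E = -6*(-12792) = 76752)
(Y(68, 176) - 1949) + E = (118*176 - 1949) + 76752 = (20768 - 1949) + 76752 = 18819 + 76752 = 95571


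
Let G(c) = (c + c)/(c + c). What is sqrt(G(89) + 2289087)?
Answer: 8*sqrt(35767) ≈ 1513.0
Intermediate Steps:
G(c) = 1 (G(c) = (2*c)/((2*c)) = (2*c)*(1/(2*c)) = 1)
sqrt(G(89) + 2289087) = sqrt(1 + 2289087) = sqrt(2289088) = 8*sqrt(35767)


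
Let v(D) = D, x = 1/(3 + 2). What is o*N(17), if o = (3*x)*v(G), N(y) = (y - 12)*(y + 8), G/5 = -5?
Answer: -1875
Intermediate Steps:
G = -25 (G = 5*(-5) = -25)
x = 1/5 ≈ 0.20000
N(y) = (-12 + y)*(8 + y)
o = -15 (o = (3*(1/5))*(-25) = (3/5)*(-25) = -15)
o*N(17) = -15*(-96 + 17**2 - 4*17) = -15*(-96 + 289 - 68) = -15*125 = -1875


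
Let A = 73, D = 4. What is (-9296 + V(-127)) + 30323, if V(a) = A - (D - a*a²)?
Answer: -2027287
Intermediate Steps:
V(a) = 69 + a³ (V(a) = 73 - (4 - a*a²) = 73 - (4 - a³) = 73 + (-4 + a³) = 69 + a³)
(-9296 + V(-127)) + 30323 = (-9296 + (69 + (-127)³)) + 30323 = (-9296 + (69 - 2048383)) + 30323 = (-9296 - 2048314) + 30323 = -2057610 + 30323 = -2027287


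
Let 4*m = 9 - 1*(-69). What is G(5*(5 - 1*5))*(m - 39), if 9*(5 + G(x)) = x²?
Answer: 195/2 ≈ 97.500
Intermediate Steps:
m = 39/2 (m = (9 - 1*(-69))/4 = (9 + 69)/4 = (¼)*78 = 39/2 ≈ 19.500)
G(x) = -5 + x²/9
G(5*(5 - 1*5))*(m - 39) = (-5 + (5*(5 - 1*5))²/9)*(39/2 - 39) = (-5 + (5*(5 - 5))²/9)*(-39/2) = (-5 + (5*0)²/9)*(-39/2) = (-5 + (⅑)*0²)*(-39/2) = (-5 + (⅑)*0)*(-39/2) = (-5 + 0)*(-39/2) = -5*(-39/2) = 195/2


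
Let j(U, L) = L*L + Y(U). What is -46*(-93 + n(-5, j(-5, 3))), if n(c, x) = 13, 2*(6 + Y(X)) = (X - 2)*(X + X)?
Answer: 3680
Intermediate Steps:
Y(X) = -6 + X*(-2 + X) (Y(X) = -6 + ((X - 2)*(X + X))/2 = -6 + ((-2 + X)*(2*X))/2 = -6 + (2*X*(-2 + X))/2 = -6 + X*(-2 + X))
j(U, L) = -6 + L**2 + U**2 - 2*U (j(U, L) = L*L + (-6 + U**2 - 2*U) = L**2 + (-6 + U**2 - 2*U) = -6 + L**2 + U**2 - 2*U)
-46*(-93 + n(-5, j(-5, 3))) = -46*(-93 + 13) = -46*(-80) = 3680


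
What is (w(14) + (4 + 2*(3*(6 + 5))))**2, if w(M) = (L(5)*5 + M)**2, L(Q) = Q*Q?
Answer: 376010881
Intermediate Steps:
L(Q) = Q**2
w(M) = (125 + M)**2 (w(M) = (5**2*5 + M)**2 = (25*5 + M)**2 = (125 + M)**2)
(w(14) + (4 + 2*(3*(6 + 5))))**2 = ((125 + 14)**2 + (4 + 2*(3*(6 + 5))))**2 = (139**2 + (4 + 2*(3*11)))**2 = (19321 + (4 + 2*33))**2 = (19321 + (4 + 66))**2 = (19321 + 70)**2 = 19391**2 = 376010881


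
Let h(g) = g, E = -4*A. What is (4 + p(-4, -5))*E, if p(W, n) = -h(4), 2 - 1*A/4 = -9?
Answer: 0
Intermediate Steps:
A = 44 (A = 8 - 4*(-9) = 8 + 36 = 44)
E = -176 (E = -4*44 = -176)
p(W, n) = -4 (p(W, n) = -1*4 = -4)
(4 + p(-4, -5))*E = (4 - 4)*(-176) = 0*(-176) = 0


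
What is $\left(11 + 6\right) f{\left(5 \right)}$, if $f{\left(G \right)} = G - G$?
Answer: $0$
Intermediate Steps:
$f{\left(G \right)} = 0$
$\left(11 + 6\right) f{\left(5 \right)} = \left(11 + 6\right) 0 = 17 \cdot 0 = 0$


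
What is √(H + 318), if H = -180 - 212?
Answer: I*√74 ≈ 8.6023*I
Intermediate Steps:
H = -392
√(H + 318) = √(-392 + 318) = √(-74) = I*√74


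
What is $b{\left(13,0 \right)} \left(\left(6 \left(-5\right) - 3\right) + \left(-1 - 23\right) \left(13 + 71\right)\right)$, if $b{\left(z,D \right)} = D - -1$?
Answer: $-2049$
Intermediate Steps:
$b{\left(z,D \right)} = 1 + D$ ($b{\left(z,D \right)} = D + 1 = 1 + D$)
$b{\left(13,0 \right)} \left(\left(6 \left(-5\right) - 3\right) + \left(-1 - 23\right) \left(13 + 71\right)\right) = \left(1 + 0\right) \left(\left(6 \left(-5\right) - 3\right) + \left(-1 - 23\right) \left(13 + 71\right)\right) = 1 \left(\left(-30 - 3\right) - 2016\right) = 1 \left(-33 - 2016\right) = 1 \left(-2049\right) = -2049$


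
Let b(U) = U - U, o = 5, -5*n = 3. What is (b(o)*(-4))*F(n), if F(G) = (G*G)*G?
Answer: 0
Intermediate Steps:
n = -⅗ (n = -⅕*3 = -⅗ ≈ -0.60000)
F(G) = G³ (F(G) = G²*G = G³)
b(U) = 0
(b(o)*(-4))*F(n) = (0*(-4))*(-⅗)³ = 0*(-27/125) = 0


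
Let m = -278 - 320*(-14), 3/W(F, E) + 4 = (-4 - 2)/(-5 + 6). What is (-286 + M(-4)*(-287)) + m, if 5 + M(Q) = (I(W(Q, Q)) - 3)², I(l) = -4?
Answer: -8712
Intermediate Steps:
W(F, E) = -3/10 (W(F, E) = 3/(-4 + (-4 - 2)/(-5 + 6)) = 3/(-4 - 6/1) = 3/(-4 - 6*1) = 3/(-4 - 6) = 3/(-10) = 3*(-⅒) = -3/10)
m = 4202 (m = -278 + 4480 = 4202)
M(Q) = 44 (M(Q) = -5 + (-4 - 3)² = -5 + (-7)² = -5 + 49 = 44)
(-286 + M(-4)*(-287)) + m = (-286 + 44*(-287)) + 4202 = (-286 - 12628) + 4202 = -12914 + 4202 = -8712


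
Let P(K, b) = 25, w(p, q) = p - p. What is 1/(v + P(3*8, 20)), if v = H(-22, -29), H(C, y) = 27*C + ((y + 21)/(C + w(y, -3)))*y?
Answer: -11/6375 ≈ -0.0017255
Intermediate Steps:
w(p, q) = 0
H(C, y) = 27*C + y*(21 + y)/C (H(C, y) = 27*C + ((y + 21)/(C + 0))*y = 27*C + ((21 + y)/C)*y = 27*C + y*(21 + y)/C)
v = -6650/11 (v = ((-29)² + 21*(-29) + 27*(-22)²)/(-22) = -(841 - 609 + 27*484)/22 = -(841 - 609 + 13068)/22 = -1/22*13300 = -6650/11 ≈ -604.54)
1/(v + P(3*8, 20)) = 1/(-6650/11 + 25) = 1/(-6375/11) = -11/6375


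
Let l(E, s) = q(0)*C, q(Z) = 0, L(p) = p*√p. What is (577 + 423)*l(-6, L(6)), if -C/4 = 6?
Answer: 0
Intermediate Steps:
C = -24 (C = -4*6 = -24)
L(p) = p^(3/2)
l(E, s) = 0 (l(E, s) = 0*(-24) = 0)
(577 + 423)*l(-6, L(6)) = (577 + 423)*0 = 1000*0 = 0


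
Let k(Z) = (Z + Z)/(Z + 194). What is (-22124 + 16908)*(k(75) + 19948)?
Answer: -27989900992/269 ≈ -1.0405e+8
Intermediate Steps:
k(Z) = 2*Z/(194 + Z) (k(Z) = (2*Z)/(194 + Z) = 2*Z/(194 + Z))
(-22124 + 16908)*(k(75) + 19948) = (-22124 + 16908)*(2*75/(194 + 75) + 19948) = -5216*(2*75/269 + 19948) = -5216*(2*75*(1/269) + 19948) = -5216*(150/269 + 19948) = -5216*5366162/269 = -27989900992/269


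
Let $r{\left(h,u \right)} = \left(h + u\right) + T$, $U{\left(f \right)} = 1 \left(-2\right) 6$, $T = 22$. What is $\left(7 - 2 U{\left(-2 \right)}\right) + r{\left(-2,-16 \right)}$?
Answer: $35$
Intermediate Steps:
$U{\left(f \right)} = -12$ ($U{\left(f \right)} = \left(-2\right) 6 = -12$)
$r{\left(h,u \right)} = 22 + h + u$ ($r{\left(h,u \right)} = \left(h + u\right) + 22 = 22 + h + u$)
$\left(7 - 2 U{\left(-2 \right)}\right) + r{\left(-2,-16 \right)} = \left(7 - -24\right) - -4 = \left(7 + 24\right) + 4 = 31 + 4 = 35$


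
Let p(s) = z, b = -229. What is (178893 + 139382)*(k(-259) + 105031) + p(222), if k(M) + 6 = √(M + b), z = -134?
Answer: 33426831741 + 636550*I*√122 ≈ 3.3427e+10 + 7.0309e+6*I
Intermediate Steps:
p(s) = -134
k(M) = -6 + √(-229 + M) (k(M) = -6 + √(M - 229) = -6 + √(-229 + M))
(178893 + 139382)*(k(-259) + 105031) + p(222) = (178893 + 139382)*((-6 + √(-229 - 259)) + 105031) - 134 = 318275*((-6 + √(-488)) + 105031) - 134 = 318275*((-6 + 2*I*√122) + 105031) - 134 = 318275*(105025 + 2*I*√122) - 134 = (33426831875 + 636550*I*√122) - 134 = 33426831741 + 636550*I*√122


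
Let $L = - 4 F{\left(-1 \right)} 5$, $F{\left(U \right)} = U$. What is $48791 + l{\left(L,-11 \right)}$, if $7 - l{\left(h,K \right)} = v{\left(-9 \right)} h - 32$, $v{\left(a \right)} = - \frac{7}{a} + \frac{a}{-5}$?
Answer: $\frac{439006}{9} \approx 48778.0$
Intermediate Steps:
$v{\left(a \right)} = - \frac{7}{a} - \frac{a}{5}$ ($v{\left(a \right)} = - \frac{7}{a} + a \left(- \frac{1}{5}\right) = - \frac{7}{a} - \frac{a}{5}$)
$L = 20$ ($L = \left(-4\right) \left(-1\right) 5 = 4 \cdot 5 = 20$)
$l{\left(h,K \right)} = 39 - \frac{116 h}{45}$ ($l{\left(h,K \right)} = 7 - \left(\left(- \frac{7}{-9} - - \frac{9}{5}\right) h - 32\right) = 7 - \left(\left(\left(-7\right) \left(- \frac{1}{9}\right) + \frac{9}{5}\right) h - 32\right) = 7 - \left(\left(\frac{7}{9} + \frac{9}{5}\right) h - 32\right) = 7 - \left(\frac{116 h}{45} - 32\right) = 7 - \left(-32 + \frac{116 h}{45}\right) = 39 - \frac{116 h}{45}$)
$48791 + l{\left(L,-11 \right)} = 48791 + \left(39 - \frac{464}{9}\right) = 48791 - \frac{113}{9} = \frac{439006}{9}$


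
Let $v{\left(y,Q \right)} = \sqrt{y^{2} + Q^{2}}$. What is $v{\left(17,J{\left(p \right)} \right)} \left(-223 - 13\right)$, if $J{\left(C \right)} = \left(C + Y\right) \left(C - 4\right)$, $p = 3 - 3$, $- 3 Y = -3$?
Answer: $- 236 \sqrt{305} \approx -4121.6$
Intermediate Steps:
$Y = 1$ ($Y = \left(- \frac{1}{3}\right) \left(-3\right) = 1$)
$p = 0$
$J{\left(C \right)} = \left(1 + C\right) \left(-4 + C\right)$ ($J{\left(C \right)} = \left(C + 1\right) \left(C - 4\right) = \left(1 + C\right) \left(-4 + C\right)$)
$v{\left(y,Q \right)} = \sqrt{Q^{2} + y^{2}}$
$v{\left(17,J{\left(p \right)} \right)} \left(-223 - 13\right) = \sqrt{\left(-4 + 0^{2} - 0\right)^{2} + 17^{2}} \left(-223 - 13\right) = \sqrt{\left(-4 + 0 + 0\right)^{2} + 289} \left(-236\right) = \sqrt{\left(-4\right)^{2} + 289} \left(-236\right) = \sqrt{16 + 289} \left(-236\right) = \sqrt{305} \left(-236\right) = - 236 \sqrt{305}$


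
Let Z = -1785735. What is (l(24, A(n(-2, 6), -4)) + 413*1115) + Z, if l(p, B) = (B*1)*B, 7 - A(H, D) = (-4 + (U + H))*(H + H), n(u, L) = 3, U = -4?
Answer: -1323871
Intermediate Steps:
A(H, D) = 7 - 2*H*(-8 + H) (A(H, D) = 7 - (-4 + (-4 + H))*(H + H) = 7 - (-8 + H)*2*H = 7 - 2*H*(-8 + H))
l(p, B) = B**2 (l(p, B) = B*B = B**2)
(l(24, A(n(-2, 6), -4)) + 413*1115) + Z = ((7 - 2*3**2 + 16*3)**2 + 413*1115) - 1785735 = ((7 - 2*9 + 48)**2 + 460495) - 1785735 = ((7 - 18 + 48)**2 + 460495) - 1785735 = (37**2 + 460495) - 1785735 = (1369 + 460495) - 1785735 = 461864 - 1785735 = -1323871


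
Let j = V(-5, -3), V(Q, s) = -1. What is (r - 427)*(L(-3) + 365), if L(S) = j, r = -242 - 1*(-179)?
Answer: -178360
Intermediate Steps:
j = -1
r = -63 (r = -242 + 179 = -63)
L(S) = -1
(r - 427)*(L(-3) + 365) = (-63 - 427)*(-1 + 365) = -490*364 = -178360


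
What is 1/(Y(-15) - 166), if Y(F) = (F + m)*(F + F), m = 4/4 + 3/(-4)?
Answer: 2/553 ≈ 0.0036166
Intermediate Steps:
m = ¼ (m = 4*(¼) + 3*(-¼) = 1 - ¾ = ¼ ≈ 0.25000)
Y(F) = 2*F*(¼ + F) (Y(F) = (F + ¼)*(F + F) = (¼ + F)*(2*F) = 2*F*(¼ + F))
1/(Y(-15) - 166) = 1/((½)*(-15)*(1 + 4*(-15)) - 166) = 1/((½)*(-15)*(1 - 60) - 166) = 1/((½)*(-15)*(-59) - 166) = 1/(885/2 - 166) = 1/(553/2) = 2/553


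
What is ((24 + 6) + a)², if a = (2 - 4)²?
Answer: 1156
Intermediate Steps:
a = 4 (a = (-2)² = 4)
((24 + 6) + a)² = ((24 + 6) + 4)² = (30 + 4)² = 34² = 1156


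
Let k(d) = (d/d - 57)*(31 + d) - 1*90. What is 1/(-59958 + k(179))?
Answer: -1/71808 ≈ -1.3926e-5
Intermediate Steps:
k(d) = -1826 - 56*d (k(d) = (1 - 57)*(31 + d) - 90 = -56*(31 + d) - 90 = (-1736 - 56*d) - 90 = -1826 - 56*d)
1/(-59958 + k(179)) = 1/(-59958 + (-1826 - 56*179)) = 1/(-59958 + (-1826 - 10024)) = 1/(-59958 - 11850) = 1/(-71808) = -1/71808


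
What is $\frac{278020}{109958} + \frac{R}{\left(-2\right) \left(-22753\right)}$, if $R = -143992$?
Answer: $- \frac{795373554}{1250937187} \approx -0.63582$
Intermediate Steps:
$\frac{278020}{109958} + \frac{R}{\left(-2\right) \left(-22753\right)} = \frac{278020}{109958} - \frac{143992}{\left(-2\right) \left(-22753\right)} = 278020 \cdot \frac{1}{109958} - \frac{143992}{45506} = \frac{139010}{54979} - \frac{71996}{22753} = - \frac{795373554}{1250937187}$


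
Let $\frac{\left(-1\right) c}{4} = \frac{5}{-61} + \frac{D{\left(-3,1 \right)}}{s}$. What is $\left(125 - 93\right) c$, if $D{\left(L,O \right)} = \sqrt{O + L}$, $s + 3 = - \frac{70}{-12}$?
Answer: $\frac{640}{61} - \frac{768 i \sqrt{2}}{17} \approx 10.492 - 63.889 i$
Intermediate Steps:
$s = \frac{17}{6}$ ($s = -3 - \frac{70}{-12} = -3 - - \frac{35}{6} = -3 + \frac{35}{6} = \frac{17}{6} \approx 2.8333$)
$D{\left(L,O \right)} = \sqrt{L + O}$
$c = \frac{20}{61} - \frac{24 i \sqrt{2}}{17}$ ($c = - 4 \left(\frac{5}{-61} + \frac{\sqrt{-3 + 1}}{\frac{17}{6}}\right) = - 4 \left(5 \left(- \frac{1}{61}\right) + \sqrt{-2} \cdot \frac{6}{17}\right) = - 4 \left(- \frac{5}{61} + i \sqrt{2} \cdot \frac{6}{17}\right) = - 4 \left(- \frac{5}{61} + \frac{6 i \sqrt{2}}{17}\right) = \frac{20}{61} - \frac{24 i \sqrt{2}}{17} \approx 0.32787 - 1.9965 i$)
$\left(125 - 93\right) c = \left(125 - 93\right) \left(\frac{20}{61} - \frac{24 i \sqrt{2}}{17}\right) = 32 \left(\frac{20}{61} - \frac{24 i \sqrt{2}}{17}\right) = \frac{640}{61} - \frac{768 i \sqrt{2}}{17}$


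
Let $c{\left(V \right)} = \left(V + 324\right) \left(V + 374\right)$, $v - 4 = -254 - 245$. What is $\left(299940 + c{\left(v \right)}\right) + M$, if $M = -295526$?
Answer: $25105$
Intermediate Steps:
$v = -495$ ($v = 4 - 499 = -495$)
$c{\left(V \right)} = \left(324 + V\right) \left(374 + V\right)$
$\left(299940 + c{\left(v \right)}\right) + M = \left(299940 + \left(121176 + \left(-495\right)^{2} + 698 \left(-495\right)\right)\right) - 295526 = \left(299940 + \left(121176 + 245025 - 345510\right)\right) - 295526 = \left(299940 + 20691\right) - 295526 = 320631 - 295526 = 25105$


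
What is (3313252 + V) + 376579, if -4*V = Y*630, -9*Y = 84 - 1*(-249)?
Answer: 7391317/2 ≈ 3.6957e+6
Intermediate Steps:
Y = -37 (Y = -(84 - 1*(-249))/9 = -(84 + 249)/9 = -1/9*333 = -37)
V = 11655/2 (V = -(-37)*630/4 = -1/4*(-23310) = 11655/2 ≈ 5827.5)
(3313252 + V) + 376579 = (3313252 + 11655/2) + 376579 = 6638159/2 + 376579 = 7391317/2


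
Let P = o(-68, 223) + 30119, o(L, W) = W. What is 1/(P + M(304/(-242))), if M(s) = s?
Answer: 121/3671230 ≈ 3.2959e-5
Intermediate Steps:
P = 30342 (P = 223 + 30119 = 30342)
1/(P + M(304/(-242))) = 1/(30342 + 304/(-242)) = 1/(30342 + 304*(-1/242)) = 1/(30342 - 152/121) = 1/(3671230/121) = 121/3671230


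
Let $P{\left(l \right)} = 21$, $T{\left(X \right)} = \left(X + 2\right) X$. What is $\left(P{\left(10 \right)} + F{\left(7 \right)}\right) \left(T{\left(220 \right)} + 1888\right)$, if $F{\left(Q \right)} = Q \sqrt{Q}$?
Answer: $1065288 + 355096 \sqrt{7} \approx 2.0048 \cdot 10^{6}$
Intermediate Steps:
$T{\left(X \right)} = X \left(2 + X\right)$ ($T{\left(X \right)} = \left(2 + X\right) X = X \left(2 + X\right)$)
$F{\left(Q \right)} = Q^{\frac{3}{2}}$
$\left(P{\left(10 \right)} + F{\left(7 \right)}\right) \left(T{\left(220 \right)} + 1888\right) = \left(21 + 7^{\frac{3}{2}}\right) \left(220 \left(2 + 220\right) + 1888\right) = \left(21 + 7 \sqrt{7}\right) \left(220 \cdot 222 + 1888\right) = \left(21 + 7 \sqrt{7}\right) \left(48840 + 1888\right) = \left(21 + 7 \sqrt{7}\right) 50728 = 1065288 + 355096 \sqrt{7}$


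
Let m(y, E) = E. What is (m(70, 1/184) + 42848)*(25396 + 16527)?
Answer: 330522315459/184 ≈ 1.7963e+9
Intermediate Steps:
(m(70, 1/184) + 42848)*(25396 + 16527) = (1/184 + 42848)*(25396 + 16527) = (1/184 + 42848)*41923 = (7884033/184)*41923 = 330522315459/184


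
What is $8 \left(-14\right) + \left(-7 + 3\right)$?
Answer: $-116$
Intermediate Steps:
$8 \left(-14\right) + \left(-7 + 3\right) = -112 - 4 = -116$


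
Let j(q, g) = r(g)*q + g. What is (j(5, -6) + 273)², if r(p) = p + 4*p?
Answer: 13689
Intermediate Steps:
r(p) = 5*p
j(q, g) = g + 5*g*q (j(q, g) = (5*g)*q + g = 5*g*q + g = g + 5*g*q)
(j(5, -6) + 273)² = (-6*(1 + 5*5) + 273)² = (-6*(1 + 25) + 273)² = (-6*26 + 273)² = (-156 + 273)² = 117² = 13689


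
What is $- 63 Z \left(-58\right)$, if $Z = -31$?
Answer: $-113274$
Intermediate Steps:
$- 63 Z \left(-58\right) = \left(-63\right) \left(-31\right) \left(-58\right) = 1953 \left(-58\right) = -113274$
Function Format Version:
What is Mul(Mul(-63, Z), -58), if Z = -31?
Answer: -113274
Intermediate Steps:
Mul(Mul(-63, Z), -58) = Mul(Mul(-63, -31), -58) = Mul(1953, -58) = -113274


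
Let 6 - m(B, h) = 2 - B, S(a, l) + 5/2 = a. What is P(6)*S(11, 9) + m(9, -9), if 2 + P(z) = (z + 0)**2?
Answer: 302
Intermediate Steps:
S(a, l) = -5/2 + a
P(z) = -2 + z**2 (P(z) = -2 + (z + 0)**2 = -2 + z**2)
m(B, h) = 4 + B (m(B, h) = 6 - (2 - B) = 6 + (-2 + B) = 4 + B)
P(6)*S(11, 9) + m(9, -9) = (-2 + 6**2)*(-5/2 + 11) + (4 + 9) = (-2 + 36)*(17/2) + 13 = 34*(17/2) + 13 = 289 + 13 = 302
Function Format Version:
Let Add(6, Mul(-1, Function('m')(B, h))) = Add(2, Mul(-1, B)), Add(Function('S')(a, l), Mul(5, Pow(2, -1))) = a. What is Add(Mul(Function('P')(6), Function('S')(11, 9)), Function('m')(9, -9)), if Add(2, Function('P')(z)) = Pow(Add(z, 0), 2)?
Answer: 302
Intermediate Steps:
Function('S')(a, l) = Add(Rational(-5, 2), a)
Function('P')(z) = Add(-2, Pow(z, 2)) (Function('P')(z) = Add(-2, Pow(Add(z, 0), 2)) = Add(-2, Pow(z, 2)))
Function('m')(B, h) = Add(4, B) (Function('m')(B, h) = Add(6, Mul(-1, Add(2, Mul(-1, B)))) = Add(6, Add(-2, B)) = Add(4, B))
Add(Mul(Function('P')(6), Function('S')(11, 9)), Function('m')(9, -9)) = Add(Mul(Add(-2, Pow(6, 2)), Add(Rational(-5, 2), 11)), Add(4, 9)) = Add(Mul(Add(-2, 36), Rational(17, 2)), 13) = Add(Mul(34, Rational(17, 2)), 13) = Add(289, 13) = 302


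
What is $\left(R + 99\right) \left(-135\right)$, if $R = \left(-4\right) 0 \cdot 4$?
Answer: $-13365$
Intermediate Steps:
$R = 0$ ($R = 0 \cdot 4 = 0$)
$\left(R + 99\right) \left(-135\right) = \left(0 + 99\right) \left(-135\right) = 99 \left(-135\right) = -13365$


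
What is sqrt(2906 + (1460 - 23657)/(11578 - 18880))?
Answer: sqrt(17234187702)/2434 ≈ 53.936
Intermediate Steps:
sqrt(2906 + (1460 - 23657)/(11578 - 18880)) = sqrt(2906 - 22197/(-7302)) = sqrt(2906 - 22197*(-1/7302)) = sqrt(2906 + 7399/2434) = sqrt(7080603/2434) = sqrt(17234187702)/2434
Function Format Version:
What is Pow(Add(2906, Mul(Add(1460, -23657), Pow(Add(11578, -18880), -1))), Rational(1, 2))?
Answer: Mul(Rational(1, 2434), Pow(17234187702, Rational(1, 2))) ≈ 53.936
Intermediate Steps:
Pow(Add(2906, Mul(Add(1460, -23657), Pow(Add(11578, -18880), -1))), Rational(1, 2)) = Pow(Add(2906, Mul(-22197, Pow(-7302, -1))), Rational(1, 2)) = Pow(Add(2906, Mul(-22197, Rational(-1, 7302))), Rational(1, 2)) = Pow(Add(2906, Rational(7399, 2434)), Rational(1, 2)) = Pow(Rational(7080603, 2434), Rational(1, 2)) = Mul(Rational(1, 2434), Pow(17234187702, Rational(1, 2)))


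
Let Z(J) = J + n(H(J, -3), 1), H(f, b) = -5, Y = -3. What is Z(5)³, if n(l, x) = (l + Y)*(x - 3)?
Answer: 9261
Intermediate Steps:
n(l, x) = (-3 + l)*(-3 + x) (n(l, x) = (l - 3)*(x - 3) = (-3 + l)*(-3 + x))
Z(J) = 16 + J (Z(J) = J + (9 - 3*(-5) - 3*1 - 5*1) = J + (9 + 15 - 3 - 5) = J + 16 = 16 + J)
Z(5)³ = (16 + 5)³ = 21³ = 9261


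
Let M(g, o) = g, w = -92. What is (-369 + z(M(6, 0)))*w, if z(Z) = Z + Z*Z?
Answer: 30084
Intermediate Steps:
z(Z) = Z + Z²
(-369 + z(M(6, 0)))*w = (-369 + 6*(1 + 6))*(-92) = (-369 + 6*7)*(-92) = (-369 + 42)*(-92) = -327*(-92) = 30084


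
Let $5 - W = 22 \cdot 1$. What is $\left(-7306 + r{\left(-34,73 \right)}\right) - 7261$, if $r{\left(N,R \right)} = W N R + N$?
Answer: $27593$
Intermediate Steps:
$W = -17$ ($W = 5 - 22 \cdot 1 = 5 - 22 = -17$)
$r{\left(N,R \right)} = N - 17 N R$ ($r{\left(N,R \right)} = - 17 N R + N = N - 17 N R$)
$\left(-7306 + r{\left(-34,73 \right)}\right) - 7261 = \left(-7306 - 34 \left(1 - 1241\right)\right) - 7261 = \left(-7306 - -42160\right) - 7261 = \left(-7306 + 42160\right) - 7261 = 34854 - 7261 = 27593$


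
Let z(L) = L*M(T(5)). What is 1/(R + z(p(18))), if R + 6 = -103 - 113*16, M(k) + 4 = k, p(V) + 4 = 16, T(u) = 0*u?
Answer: -1/1965 ≈ -0.00050891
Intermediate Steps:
T(u) = 0
p(V) = 12 (p(V) = -4 + 16 = 12)
M(k) = -4 + k
z(L) = -4*L (z(L) = L*(-4 + 0) = L*(-4) = -4*L)
R = -1917 (R = -6 + (-103 - 113*16) = -6 + (-103 - 1808) = -6 - 1911 = -1917)
1/(R + z(p(18))) = 1/(-1917 - 4*12) = 1/(-1917 - 48) = 1/(-1965) = -1/1965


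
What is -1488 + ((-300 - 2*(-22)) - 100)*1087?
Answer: -388460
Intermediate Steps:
-1488 + ((-300 - 2*(-22)) - 100)*1087 = -1488 + ((-300 + 44) - 100)*1087 = -1488 + (-256 - 100)*1087 = -1488 - 356*1087 = -1488 - 386972 = -388460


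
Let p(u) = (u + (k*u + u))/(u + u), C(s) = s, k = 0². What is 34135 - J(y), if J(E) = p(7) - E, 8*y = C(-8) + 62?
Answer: 136563/4 ≈ 34141.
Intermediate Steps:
k = 0
y = 27/4 (y = (-8 + 62)/8 = (⅛)*54 = 27/4 ≈ 6.7500)
p(u) = 1 (p(u) = (u + (0*u + u))/(u + u) = (u + (0 + u))/((2*u)) = (u + u)*(1/(2*u)) = (2*u)*(1/(2*u)) = 1)
J(E) = 1 - E
34135 - J(y) = 34135 - (1 - 1*27/4) = 34135 - (1 - 27/4) = 34135 - 1*(-23/4) = 34135 + 23/4 = 136563/4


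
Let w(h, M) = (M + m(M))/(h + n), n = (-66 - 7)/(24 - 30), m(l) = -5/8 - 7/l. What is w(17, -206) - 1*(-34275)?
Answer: 2470716807/72100 ≈ 34268.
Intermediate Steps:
m(l) = -5/8 - 7/l (m(l) = -5*⅛ - 7/l = -5/8 - 7/l)
n = 73/6 (n = -73/(-6) = -73*(-⅙) = 73/6 ≈ 12.167)
w(h, M) = (-5/8 + M - 7/M)/(73/6 + h) (w(h, M) = (M + (-5/8 - 7/M))/(h + 73/6) = (-5/8 + M - 7/M)/(73/6 + h))
w(17, -206) - 1*(-34275) = (¾)*(-56 - 5*(-206) + 8*(-206)²)/(-206*(73 + 6*17)) - 1*(-34275) = (¾)*(-1/206)*(-56 + 1030 + 8*42436)/(73 + 102) + 34275 = (¾)*(-1/206)*(-56 + 1030 + 339488)/175 + 34275 = (¾)*(-1/206)*(1/175)*340462 + 34275 = -510693/72100 + 34275 = 2470716807/72100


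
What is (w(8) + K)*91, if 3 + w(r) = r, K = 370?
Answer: 34125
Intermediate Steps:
w(r) = -3 + r
(w(8) + K)*91 = ((-3 + 8) + 370)*91 = (5 + 370)*91 = 375*91 = 34125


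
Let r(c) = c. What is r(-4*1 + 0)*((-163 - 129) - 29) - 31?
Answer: 1253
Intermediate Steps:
r(-4*1 + 0)*((-163 - 129) - 29) - 31 = (-4*1 + 0)*((-163 - 129) - 29) - 31 = (-4 + 0)*(-292 - 29) - 31 = -4*(-321) - 31 = 1284 - 31 = 1253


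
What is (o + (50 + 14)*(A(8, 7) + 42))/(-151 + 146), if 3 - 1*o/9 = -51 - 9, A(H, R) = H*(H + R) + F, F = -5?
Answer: -2123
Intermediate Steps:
A(H, R) = -5 + H*(H + R) (A(H, R) = H*(H + R) - 5 = -5 + H*(H + R))
o = 567 (o = 27 - 9*(-51 - 9) = 27 - 9*(-60) = 27 + 540 = 567)
(o + (50 + 14)*(A(8, 7) + 42))/(-151 + 146) = (567 + (50 + 14)*((-5 + 8² + 8*7) + 42))/(-151 + 146) = (567 + 64*((-5 + 64 + 56) + 42))/(-5) = (567 + 64*(115 + 42))*(-⅕) = (567 + 64*157)*(-⅕) = (567 + 10048)*(-⅕) = 10615*(-⅕) = -2123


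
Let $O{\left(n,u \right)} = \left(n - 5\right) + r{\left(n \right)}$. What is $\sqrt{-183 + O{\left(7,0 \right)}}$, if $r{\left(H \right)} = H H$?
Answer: $2 i \sqrt{33} \approx 11.489 i$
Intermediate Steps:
$r{\left(H \right)} = H^{2}$
$O{\left(n,u \right)} = -5 + n + n^{2}$ ($O{\left(n,u \right)} = \left(n - 5\right) + n^{2} = \left(-5 + n\right) + n^{2} = -5 + n + n^{2}$)
$\sqrt{-183 + O{\left(7,0 \right)}} = \sqrt{-183 + \left(-5 + 7 + 7^{2}\right)} = \sqrt{-183 + \left(-5 + 7 + 49\right)} = \sqrt{-183 + 51} = \sqrt{-132} = 2 i \sqrt{33}$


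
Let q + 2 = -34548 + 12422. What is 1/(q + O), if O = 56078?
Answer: 1/33950 ≈ 2.9455e-5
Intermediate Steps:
q = -22128 (q = -2 + (-34548 + 12422) = -2 - 22126 = -22128)
1/(q + O) = 1/(-22128 + 56078) = 1/33950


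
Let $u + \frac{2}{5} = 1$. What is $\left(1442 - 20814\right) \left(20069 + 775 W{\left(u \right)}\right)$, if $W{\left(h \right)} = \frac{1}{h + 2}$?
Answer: $- \frac{5129163184}{13} \approx -3.9455 \cdot 10^{8}$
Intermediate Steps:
$u = \frac{3}{5}$ ($u = - \frac{2}{5} + 1 = \frac{3}{5} \approx 0.6$)
$W{\left(h \right)} = \frac{1}{2 + h}$
$\left(1442 - 20814\right) \left(20069 + 775 W{\left(u \right)}\right) = \left(1442 - 20814\right) \left(20069 + \frac{775}{2 + \frac{3}{5}}\right) = - 19372 \left(20069 + \frac{775}{\frac{13}{5}}\right) = - 19372 \left(20069 + 775 \cdot \frac{5}{13}\right) = - 19372 \left(20069 + \frac{3875}{13}\right) = \left(-19372\right) \frac{264772}{13} = - \frac{5129163184}{13}$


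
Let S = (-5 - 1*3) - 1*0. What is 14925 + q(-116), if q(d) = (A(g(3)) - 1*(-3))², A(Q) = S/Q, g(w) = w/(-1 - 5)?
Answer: 15286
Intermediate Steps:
g(w) = -w/6 (g(w) = w/(-6) = w*(-⅙) = -w/6)
S = -8 (S = (-5 - 3) + 0 = -8 + 0 = -8)
A(Q) = -8/Q
q(d) = 361 (q(d) = (-8/((-⅙*3)) - 1*(-3))² = (-8/(-½) + 3)² = (-8*(-2) + 3)² = (16 + 3)² = 19² = 361)
14925 + q(-116) = 14925 + 361 = 15286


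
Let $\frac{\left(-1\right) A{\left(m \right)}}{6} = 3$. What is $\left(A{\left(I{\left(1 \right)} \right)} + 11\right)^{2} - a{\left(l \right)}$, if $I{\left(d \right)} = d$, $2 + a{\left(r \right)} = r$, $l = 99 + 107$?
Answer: $-155$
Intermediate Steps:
$l = 206$
$a{\left(r \right)} = -2 + r$
$A{\left(m \right)} = -18$ ($A{\left(m \right)} = \left(-6\right) 3 = -18$)
$\left(A{\left(I{\left(1 \right)} \right)} + 11\right)^{2} - a{\left(l \right)} = \left(-18 + 11\right)^{2} - \left(-2 + 206\right) = \left(-7\right)^{2} - 204 = 49 - 204 = -155$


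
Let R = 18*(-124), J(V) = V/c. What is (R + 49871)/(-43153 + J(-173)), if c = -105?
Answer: -5002095/4530892 ≈ -1.1040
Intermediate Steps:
J(V) = -V/105 (J(V) = V/(-105) = V*(-1/105) = -V/105)
R = -2232
(R + 49871)/(-43153 + J(-173)) = (-2232 + 49871)/(-43153 - 1/105*(-173)) = 47639/(-43153 + 173/105) = 47639/(-4530892/105) = 47639*(-105/4530892) = -5002095/4530892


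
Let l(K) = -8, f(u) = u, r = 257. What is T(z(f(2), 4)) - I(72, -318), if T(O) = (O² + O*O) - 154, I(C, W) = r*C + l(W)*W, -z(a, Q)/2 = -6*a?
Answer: -20050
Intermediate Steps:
z(a, Q) = 12*a (z(a, Q) = -(-12)*a = 12*a)
I(C, W) = -8*W + 257*C (I(C, W) = 257*C - 8*W = -8*W + 257*C)
T(O) = -154 + 2*O² (T(O) = (O² + O²) - 154 = 2*O² - 154 = -154 + 2*O²)
T(z(f(2), 4)) - I(72, -318) = (-154 + 2*(12*2)²) - (-8*(-318) + 257*72) = (-154 + 2*24²) - (2544 + 18504) = (-154 + 2*576) - 1*21048 = (-154 + 1152) - 21048 = 998 - 21048 = -20050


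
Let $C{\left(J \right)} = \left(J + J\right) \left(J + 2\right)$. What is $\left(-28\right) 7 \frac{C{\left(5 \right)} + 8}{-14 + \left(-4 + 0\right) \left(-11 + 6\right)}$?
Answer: $-2548$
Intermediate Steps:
$C{\left(J \right)} = 2 J \left(2 + J\right)$
$\left(-28\right) 7 \frac{C{\left(5 \right)} + 8}{-14 + \left(-4 + 0\right) \left(-11 + 6\right)} = \left(-28\right) 7 \frac{2 \cdot 5 \left(2 + 5\right) + 8}{-14 + \left(-4 + 0\right) \left(-11 + 6\right)} = - 196 \frac{2 \cdot 5 \cdot 7 + 8}{-14 - -20} = - 196 \frac{70 + 8}{-14 + 20} = - 196 \cdot \frac{78}{6} = - 196 \cdot 78 \cdot \frac{1}{6} = \left(-196\right) 13 = -2548$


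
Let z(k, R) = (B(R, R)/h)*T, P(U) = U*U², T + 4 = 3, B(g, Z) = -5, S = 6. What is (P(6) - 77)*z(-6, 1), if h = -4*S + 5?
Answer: -695/19 ≈ -36.579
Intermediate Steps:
T = -1 (T = -4 + 3 = -1)
h = -19 (h = -4*6 + 5 = -24 + 5 = -19)
P(U) = U³
z(k, R) = -5/19 (z(k, R) = -5/(-19)*(-1) = -5*(-1/19)*(-1) = (5/19)*(-1) = -5/19)
(P(6) - 77)*z(-6, 1) = (6³ - 77)*(-5/19) = (216 - 77)*(-5/19) = 139*(-5/19) = -695/19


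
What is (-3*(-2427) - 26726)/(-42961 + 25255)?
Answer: 19445/17706 ≈ 1.0982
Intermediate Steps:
(-3*(-2427) - 26726)/(-42961 + 25255) = (7281 - 26726)/(-17706) = -19445*(-1/17706) = 19445/17706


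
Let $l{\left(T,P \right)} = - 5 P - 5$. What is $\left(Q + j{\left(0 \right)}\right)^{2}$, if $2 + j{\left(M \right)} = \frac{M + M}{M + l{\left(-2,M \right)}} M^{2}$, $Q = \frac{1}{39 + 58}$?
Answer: $\frac{37249}{9409} \approx 3.9589$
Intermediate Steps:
$l{\left(T,P \right)} = -5 - 5 P$
$Q = \frac{1}{97} \approx 0.010309$
$j{\left(M \right)} = -2 + \frac{2 M^{3}}{-5 - 4 M}$ ($j{\left(M \right)} = -2 + \frac{M + M}{M - \left(5 + 5 M\right)} M^{2} = -2 + \frac{2 M}{-5 - 4 M} M^{2} = -2 + \frac{2 M^{3}}{-5 - 4 M}$)
$\left(Q + j{\left(0 \right)}\right)^{2} = \left(\frac{1}{97} + \frac{2 \left(-5 - 0^{3} - 0\right)}{5 + 4 \cdot 0}\right)^{2} = \left(\frac{1}{97} + \frac{2 \left(-5 - 0 + 0\right)}{5 + 0}\right)^{2} = \left(\frac{1}{97} + \frac{2 \left(-5 + 0 + 0\right)}{5}\right)^{2} = \left(\frac{1}{97} + 2 \cdot \frac{1}{5} \left(-5\right)\right)^{2} = \left(\frac{1}{97} - 2\right)^{2} = \left(- \frac{193}{97}\right)^{2} = \frac{37249}{9409}$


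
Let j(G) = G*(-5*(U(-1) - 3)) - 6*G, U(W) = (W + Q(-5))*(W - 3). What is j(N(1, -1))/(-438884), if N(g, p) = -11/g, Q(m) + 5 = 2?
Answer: -781/438884 ≈ -0.0017795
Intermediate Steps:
Q(m) = -3 (Q(m) = -5 + 2 = -3)
U(W) = (-3 + W)**2 (U(W) = (W - 3)*(W - 3) = (-3 + W)*(-3 + W) = (-3 + W)**2)
j(G) = -71*G (j(G) = G*(-5*((9 + (-1)**2 - 6*(-1)) - 3)) - 6*G = G*(-5*((9 + 1 + 6) - 3)) - 6*G = G*(-5*(16 - 3)) - 6*G = G*(-5*13) - 6*G = G*(-65) - 6*G = -65*G - 6*G = -71*G)
j(N(1, -1))/(-438884) = -(-781)/1/(-438884) = -(-781)*(-1/438884) = -71*(-11)*(-1/438884) = 781*(-1/438884) = -781/438884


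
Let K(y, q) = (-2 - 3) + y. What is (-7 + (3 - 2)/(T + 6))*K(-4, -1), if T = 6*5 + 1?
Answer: 2322/37 ≈ 62.757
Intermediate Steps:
T = 31 (T = 30 + 1 = 31)
K(y, q) = -5 + y
(-7 + (3 - 2)/(T + 6))*K(-4, -1) = (-7 + (3 - 2)/(31 + 6))*(-5 - 4) = (-7 + 1/37)*(-9) = -258/37*(-9) = 2322/37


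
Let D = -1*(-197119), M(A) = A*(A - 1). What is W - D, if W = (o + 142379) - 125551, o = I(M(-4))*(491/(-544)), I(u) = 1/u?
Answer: -1961566571/10880 ≈ -1.8029e+5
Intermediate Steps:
M(A) = A*(-1 + A)
D = 197119
o = -491/10880 (o = (491/(-544))/((-4*(-1 - 4))) = (491*(-1/544))/((-4*(-5))) = -491/544/20 = (1/20)*(-491/544) = -491/10880 ≈ -0.045129)
W = 183088149/10880 (W = (-491/10880 + 142379) - 125551 = 1549083029/10880 - 125551 = 183088149/10880 ≈ 16828.)
W - D = 183088149/10880 - 1*197119 = 183088149/10880 - 197119 = -1961566571/10880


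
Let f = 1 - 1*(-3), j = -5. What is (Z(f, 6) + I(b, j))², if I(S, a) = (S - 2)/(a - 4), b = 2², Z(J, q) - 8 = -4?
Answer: 1156/81 ≈ 14.272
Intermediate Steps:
f = 4 (f = 1 + 3 = 4)
Z(J, q) = 4 (Z(J, q) = 8 - 4 = 4)
b = 4
I(S, a) = (-2 + S)/(-4 + a)
(Z(f, 6) + I(b, j))² = (4 + (-2 + 4)/(-4 - 5))² = (4 + 2/(-9))² = (4 - ⅑*2)² = (4 - 2/9)² = (34/9)² = 1156/81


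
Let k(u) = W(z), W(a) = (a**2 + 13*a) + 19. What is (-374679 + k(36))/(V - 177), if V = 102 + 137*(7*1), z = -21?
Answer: -93623/221 ≈ -423.63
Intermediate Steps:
W(a) = 19 + a**2 + 13*a
k(u) = 187 (k(u) = 19 + (-21)**2 + 13*(-21) = 19 + 441 - 273 = 187)
V = 1061 (V = 102 + 137*7 = 102 + 959 = 1061)
(-374679 + k(36))/(V - 177) = (-374679 + 187)/(1061 - 177) = -374492/884 = -374492*1/884 = -93623/221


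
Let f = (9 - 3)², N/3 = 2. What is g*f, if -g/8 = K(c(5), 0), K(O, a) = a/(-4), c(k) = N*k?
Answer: 0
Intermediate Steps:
N = 6 (N = 3*2 = 6)
c(k) = 6*k
K(O, a) = -a/4 (K(O, a) = a*(-¼) = -a/4)
f = 36 (f = 6² = 36)
g = 0 (g = -(-2)*0 = -8*0 = 0)
g*f = 0*36 = 0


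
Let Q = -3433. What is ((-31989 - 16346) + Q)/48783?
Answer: -17256/16261 ≈ -1.0612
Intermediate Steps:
((-31989 - 16346) + Q)/48783 = ((-31989 - 16346) - 3433)/48783 = (-48335 - 3433)*(1/48783) = -51768*1/48783 = -17256/16261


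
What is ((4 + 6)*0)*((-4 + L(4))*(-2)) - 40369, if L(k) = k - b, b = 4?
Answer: -40369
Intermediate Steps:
L(k) = -4 + k (L(k) = k - 1*4 = k - 4 = -4 + k)
((4 + 6)*0)*((-4 + L(4))*(-2)) - 40369 = ((4 + 6)*0)*((-4 + (-4 + 4))*(-2)) - 40369 = (10*0)*((-4 + 0)*(-2)) - 40369 = 0*(-4*(-2)) - 40369 = 0*8 - 40369 = 0 - 40369 = -40369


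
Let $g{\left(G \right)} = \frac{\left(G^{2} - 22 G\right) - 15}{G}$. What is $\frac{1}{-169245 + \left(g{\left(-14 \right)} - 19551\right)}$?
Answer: $- \frac{14}{2643633} \approx -5.2957 \cdot 10^{-6}$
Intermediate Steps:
$g{\left(G \right)} = \frac{-15 + G^{2} - 22 G}{G}$
$\frac{1}{-169245 + \left(g{\left(-14 \right)} - 19551\right)} = \frac{1}{-169245 - \frac{274203}{14}} = \frac{1}{- \frac{2643633}{14}} = - \frac{14}{2643633}$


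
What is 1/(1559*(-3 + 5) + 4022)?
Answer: 1/7140 ≈ 0.00014006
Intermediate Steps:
1/(1559*(-3 + 5) + 4022) = 1/(1559*2 + 4022) = 1/(3118 + 4022) = 1/7140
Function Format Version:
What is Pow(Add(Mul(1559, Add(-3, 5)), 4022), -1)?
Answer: Rational(1, 7140) ≈ 0.00014006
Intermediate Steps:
Pow(Add(Mul(1559, Add(-3, 5)), 4022), -1) = Pow(Add(Mul(1559, 2), 4022), -1) = Pow(Add(3118, 4022), -1) = Pow(7140, -1) = Rational(1, 7140)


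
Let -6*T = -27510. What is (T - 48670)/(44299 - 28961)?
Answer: -44085/15338 ≈ -2.8742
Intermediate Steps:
T = 4585 (T = -⅙*(-27510) = 4585)
(T - 48670)/(44299 - 28961) = (4585 - 48670)/(44299 - 28961) = -44085/15338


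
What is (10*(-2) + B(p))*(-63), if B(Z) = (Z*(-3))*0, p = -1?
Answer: 1260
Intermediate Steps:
B(Z) = 0 (B(Z) = -3*Z*0 = 0)
(10*(-2) + B(p))*(-63) = (10*(-2) + 0)*(-63) = (-20 + 0)*(-63) = -20*(-63) = 1260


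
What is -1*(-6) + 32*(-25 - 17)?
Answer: -1338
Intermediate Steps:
-1*(-6) + 32*(-25 - 17) = 6 + 32*(-42) = 6 - 1344 = -1338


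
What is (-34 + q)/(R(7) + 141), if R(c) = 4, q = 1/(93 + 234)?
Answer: -11117/47415 ≈ -0.23446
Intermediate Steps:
q = 1/327 ≈ 0.0030581
(-34 + q)/(R(7) + 141) = (-34 + 1/327)/(4 + 141) = -11117/327/145 = -11117/327*1/145 = -11117/47415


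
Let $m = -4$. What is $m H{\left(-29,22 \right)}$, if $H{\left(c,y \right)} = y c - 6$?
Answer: $2576$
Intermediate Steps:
$H{\left(c,y \right)} = -6 + c y$ ($H{\left(c,y \right)} = c y - 6 = -6 + c y$)
$m H{\left(-29,22 \right)} = - 4 \left(-6 - 638\right) = \left(-4\right) \left(-644\right) = 2576$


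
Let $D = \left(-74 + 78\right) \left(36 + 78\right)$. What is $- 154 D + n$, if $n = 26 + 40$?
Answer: $-70158$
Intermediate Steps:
$n = 66$
$D = 456$ ($D = 4 \cdot 114 = 456$)
$- 154 D + n = \left(-154\right) 456 + 66 = -70224 + 66 = -70158$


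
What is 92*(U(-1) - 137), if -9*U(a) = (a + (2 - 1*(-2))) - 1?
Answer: -113620/9 ≈ -12624.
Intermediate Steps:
U(a) = -⅓ - a/9 (U(a) = -((a + (2 - 1*(-2))) - 1)/9 = -((a + (2 + 2)) - 1)/9 = -((a + 4) - 1)/9 = -((4 + a) - 1)/9 = -(3 + a)/9 = -⅓ - a/9)
92*(U(-1) - 137) = 92*((-⅓ - ⅑*(-1)) - 137) = 92*((-⅓ + ⅑) - 137) = 92*(-2/9 - 137) = 92*(-1235/9) = -113620/9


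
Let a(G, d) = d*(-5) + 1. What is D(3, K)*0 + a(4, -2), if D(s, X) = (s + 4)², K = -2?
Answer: 11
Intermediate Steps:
D(s, X) = (4 + s)²
a(G, d) = 1 - 5*d (a(G, d) = -5*d + 1 = 1 - 5*d)
D(3, K)*0 + a(4, -2) = (4 + 3)²*0 + (1 - 5*(-2)) = 7²*0 + (1 + 10) = 49*0 + 11 = 0 + 11 = 11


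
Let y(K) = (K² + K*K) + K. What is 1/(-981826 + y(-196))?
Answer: -1/905190 ≈ -1.1047e-6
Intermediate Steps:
y(K) = K + 2*K² (y(K) = (K² + K²) + K = 2*K² + K = K + 2*K²)
1/(-981826 + y(-196)) = 1/(-981826 - 196*(1 + 2*(-196))) = 1/(-981826 - 196*(1 - 392)) = 1/(-981826 - 196*(-391)) = 1/(-981826 + 76636) = 1/(-905190) = -1/905190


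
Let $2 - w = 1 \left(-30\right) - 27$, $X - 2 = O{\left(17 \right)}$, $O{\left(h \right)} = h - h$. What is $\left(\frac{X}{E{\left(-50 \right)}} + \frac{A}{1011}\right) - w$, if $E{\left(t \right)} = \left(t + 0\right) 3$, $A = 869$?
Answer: $- \frac{1469837}{25275} \approx -58.154$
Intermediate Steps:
$O{\left(h \right)} = 0$
$X = 2$ ($X = 2 + 0 = 2$)
$E{\left(t \right)} = 3 t$ ($E{\left(t \right)} = t 3 = 3 t$)
$w = 59$ ($w = 2 - \left(1 \left(-30\right) - 27\right) = 2 - \left(-30 - 27\right) = 2 - -57 = 2 + 57 = 59$)
$\left(\frac{X}{E{\left(-50 \right)}} + \frac{A}{1011}\right) - w = \left(\frac{2}{3 \left(-50\right)} + \frac{869}{1011}\right) - 59 = \left(\frac{2}{-150} + 869 \cdot \frac{1}{1011}\right) - 59 = \left(2 \left(- \frac{1}{150}\right) + \frac{869}{1011}\right) - 59 = \left(- \frac{1}{75} + \frac{869}{1011}\right) - 59 = \frac{21388}{25275} - 59 = - \frac{1469837}{25275}$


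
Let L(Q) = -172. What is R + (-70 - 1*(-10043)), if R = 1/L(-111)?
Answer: 1715355/172 ≈ 9973.0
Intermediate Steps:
R = -1/172 (R = 1/(-172) = -1/172 ≈ -0.0058140)
R + (-70 - 1*(-10043)) = -1/172 + (-70 - 1*(-10043)) = -1/172 + (-70 + 10043) = -1/172 + 9973 = 1715355/172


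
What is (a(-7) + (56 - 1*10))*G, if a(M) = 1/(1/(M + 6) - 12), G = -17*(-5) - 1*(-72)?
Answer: 93729/13 ≈ 7209.9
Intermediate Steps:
G = 157 (G = 85 + 72 = 157)
a(M) = 1/(-12 + 1/(6 + M)) (a(M) = 1/(1/(6 + M) - 12) = 1/(-12 + 1/(6 + M)))
(a(-7) + (56 - 1*10))*G = ((-6 - 1*(-7))/(71 + 12*(-7)) + (56 - 1*10))*157 = ((-6 + 7)/(71 - 84) + (56 - 10))*157 = (1/(-13) + 46)*157 = (-1/13*1 + 46)*157 = (-1/13 + 46)*157 = (597/13)*157 = 93729/13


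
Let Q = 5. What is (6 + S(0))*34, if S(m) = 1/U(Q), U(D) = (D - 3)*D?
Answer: 1037/5 ≈ 207.40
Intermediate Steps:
U(D) = D*(-3 + D) (U(D) = (-3 + D)*D = D*(-3 + D))
S(m) = ⅒ (S(m) = 1/(5*(-3 + 5)) = 1/(5*2) = 1/10 = ⅒)
(6 + S(0))*34 = (6 + ⅒)*34 = (61/10)*34 = 1037/5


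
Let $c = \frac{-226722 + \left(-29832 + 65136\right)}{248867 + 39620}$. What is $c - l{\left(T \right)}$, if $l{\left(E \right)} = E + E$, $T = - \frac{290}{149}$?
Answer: $\frac{138801178}{42984563} \approx 3.2291$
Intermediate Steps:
$T = - \frac{290}{149}$ ($T = \left(-290\right) \frac{1}{149} = - \frac{290}{149} \approx -1.9463$)
$l{\left(E \right)} = 2 E$
$c = - \frac{191418}{288487}$ ($c = \frac{-226722 + 35304}{288487} = \left(-191418\right) \frac{1}{288487} = - \frac{191418}{288487} \approx -0.66352$)
$c - l{\left(T \right)} = - \frac{191418}{288487} - 2 \left(- \frac{290}{149}\right) = - \frac{191418}{288487} - - \frac{580}{149} = - \frac{191418}{288487} + \frac{580}{149} = \frac{138801178}{42984563}$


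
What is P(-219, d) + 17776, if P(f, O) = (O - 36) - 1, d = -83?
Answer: 17656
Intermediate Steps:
P(f, O) = -37 + O (P(f, O) = (-36 + O) - 1 = -37 + O)
P(-219, d) + 17776 = (-37 - 83) + 17776 = -120 + 17776 = 17656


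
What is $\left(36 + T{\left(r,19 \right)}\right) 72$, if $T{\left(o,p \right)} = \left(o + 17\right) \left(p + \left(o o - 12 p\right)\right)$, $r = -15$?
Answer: $4896$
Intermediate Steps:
$T{\left(o,p \right)} = \left(17 + o\right) \left(o^{2} - 11 p\right)$ ($T{\left(o,p \right)} = \left(17 + o\right) \left(p + \left(o^{2} - 12 p\right)\right) = \left(17 + o\right) \left(o^{2} - 11 p\right)$)
$\left(36 + T{\left(r,19 \right)}\right) 72 = \left(36 + \left(\left(-15\right)^{3} - 3553 + 17 \left(-15\right)^{2} - \left(-165\right) 19\right)\right) 72 = \left(36 + \left(-3375 - 3553 + 17 \cdot 225 + 3135\right)\right) 72 = \left(36 + \left(-3375 - 3553 + 3825 + 3135\right)\right) 72 = \left(36 + 32\right) 72 = 68 \cdot 72 = 4896$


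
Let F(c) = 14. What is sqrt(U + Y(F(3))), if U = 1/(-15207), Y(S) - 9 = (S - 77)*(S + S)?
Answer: I*sqrt(405848765202)/15207 ≈ 41.893*I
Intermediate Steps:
Y(S) = 9 + 2*S*(-77 + S) (Y(S) = 9 + (S - 77)*(S + S) = 9 + (-77 + S)*(2*S) = 9 + 2*S*(-77 + S))
U = -1/15207 ≈ -6.5759e-5
sqrt(U + Y(F(3))) = sqrt(-1/15207 + (9 - 154*14 + 2*14**2)) = sqrt(-1/15207 + (9 - 2156 + 2*196)) = sqrt(-1/15207 + (9 - 2156 + 392)) = sqrt(-1/15207 - 1755) = sqrt(-26688286/15207) = I*sqrt(405848765202)/15207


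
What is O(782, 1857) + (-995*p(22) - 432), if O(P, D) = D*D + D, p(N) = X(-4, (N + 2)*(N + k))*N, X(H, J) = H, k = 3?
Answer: 3537434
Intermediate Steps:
p(N) = -4*N
O(P, D) = D + D**2 (O(P, D) = D**2 + D = D + D**2)
O(782, 1857) + (-995*p(22) - 432) = 1857*(1 + 1857) + (-(-3980)*22 - 432) = 1857*1858 + (-995*(-88) - 432) = 3450306 + (87560 - 432) = 3450306 + 87128 = 3537434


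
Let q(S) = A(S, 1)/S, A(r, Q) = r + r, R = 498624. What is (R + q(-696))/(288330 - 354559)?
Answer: -498626/66229 ≈ -7.5288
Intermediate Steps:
A(r, Q) = 2*r
q(S) = 2 (q(S) = (2*S)/S = 2)
(R + q(-696))/(288330 - 354559) = (498624 + 2)/(288330 - 354559) = 498626/(-66229) = 498626*(-1/66229) = -498626/66229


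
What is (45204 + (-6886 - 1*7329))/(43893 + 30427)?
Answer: 30989/74320 ≈ 0.41697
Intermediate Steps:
(45204 + (-6886 - 1*7329))/(43893 + 30427) = (45204 + (-6886 - 7329))/74320 = (45204 - 14215)*(1/74320) = 30989*(1/74320) = 30989/74320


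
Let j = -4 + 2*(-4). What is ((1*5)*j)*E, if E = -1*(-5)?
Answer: -300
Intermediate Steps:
E = 5
j = -12 (j = -4 - 8 = -12)
((1*5)*j)*E = ((1*5)*(-12))*5 = (5*(-12))*5 = -60*5 = -300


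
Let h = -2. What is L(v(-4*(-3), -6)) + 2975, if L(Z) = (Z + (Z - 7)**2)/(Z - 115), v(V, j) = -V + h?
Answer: 383348/129 ≈ 2971.7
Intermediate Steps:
v(V, j) = -2 - V (v(V, j) = -V - 2 = -2 - V)
L(Z) = (Z + (-7 + Z)**2)/(-115 + Z)
L(v(-4*(-3), -6)) + 2975 = ((-2 - (-4)*(-3)) + (-7 + (-2 - (-4)*(-3)))**2)/(-115 + (-2 - (-4)*(-3))) + 2975 = ((-2 - 1*12) + (-7 + (-2 - 1*12))**2)/(-115 + (-2 - 1*12)) + 2975 = ((-2 - 12) + (-7 + (-2 - 12))**2)/(-115 + (-2 - 12)) + 2975 = (-14 + (-7 - 14)**2)/(-115 - 14) + 2975 = (-14 + (-21)**2)/(-129) + 2975 = -(-14 + 441)/129 + 2975 = -1/129*427 + 2975 = -427/129 + 2975 = 383348/129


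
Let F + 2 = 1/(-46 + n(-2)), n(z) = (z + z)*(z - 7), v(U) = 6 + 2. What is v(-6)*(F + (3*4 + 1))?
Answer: 436/5 ≈ 87.200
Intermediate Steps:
v(U) = 8
n(z) = 2*z*(-7 + z) (n(z) = (2*z)*(-7 + z) = 2*z*(-7 + z))
F = -21/10 (F = -2 + 1/(-46 + 2*(-2)*(-7 - 2)) = -2 + 1/(-46 + 2*(-2)*(-9)) = -2 + 1/(-46 + 36) = -2 + 1/(-10) = -2 - 1/10 = -21/10 ≈ -2.1000)
v(-6)*(F + (3*4 + 1)) = 8*(-21/10 + (3*4 + 1)) = 8*(-21/10 + (12 + 1)) = 8*(-21/10 + 13) = 8*(109/10) = 436/5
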